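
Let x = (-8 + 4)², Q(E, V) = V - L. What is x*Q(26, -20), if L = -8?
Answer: -192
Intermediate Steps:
Q(E, V) = 8 + V (Q(E, V) = V - 1*(-8) = V + 8 = 8 + V)
x = 16 (x = (-4)² = 16)
x*Q(26, -20) = 16*(8 - 20) = 16*(-12) = -192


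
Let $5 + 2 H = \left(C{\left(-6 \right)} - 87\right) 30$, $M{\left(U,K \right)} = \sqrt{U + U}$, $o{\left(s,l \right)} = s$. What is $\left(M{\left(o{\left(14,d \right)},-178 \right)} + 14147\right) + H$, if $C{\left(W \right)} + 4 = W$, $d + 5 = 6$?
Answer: $\frac{25379}{2} + 2 \sqrt{7} \approx 12695.0$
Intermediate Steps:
$d = 1$ ($d = -5 + 6 = 1$)
$C{\left(W \right)} = -4 + W$
$M{\left(U,K \right)} = \sqrt{2} \sqrt{U}$ ($M{\left(U,K \right)} = \sqrt{2 U} = \sqrt{2} \sqrt{U}$)
$H = - \frac{2915}{2}$ ($H = - \frac{5}{2} + \frac{\left(\left(-4 - 6\right) - 87\right) 30}{2} = - \frac{5}{2} + \frac{\left(-10 - 87\right) 30}{2} = - \frac{5}{2} + \frac{\left(-97\right) 30}{2} = - \frac{5}{2} + \frac{1}{2} \left(-2910\right) = - \frac{5}{2} - 1455 = - \frac{2915}{2} \approx -1457.5$)
$\left(M{\left(o{\left(14,d \right)},-178 \right)} + 14147\right) + H = \left(\sqrt{2} \sqrt{14} + 14147\right) - \frac{2915}{2} = \left(2 \sqrt{7} + 14147\right) - \frac{2915}{2} = \left(14147 + 2 \sqrt{7}\right) - \frac{2915}{2} = \frac{25379}{2} + 2 \sqrt{7}$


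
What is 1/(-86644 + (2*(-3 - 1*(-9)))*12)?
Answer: -1/86500 ≈ -1.1561e-5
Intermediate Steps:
1/(-86644 + (2*(-3 - 1*(-9)))*12) = 1/(-86644 + (2*(-3 + 9))*12) = 1/(-86644 + (2*6)*12) = 1/(-86644 + 12*12) = 1/(-86644 + 144) = 1/(-86500) = -1/86500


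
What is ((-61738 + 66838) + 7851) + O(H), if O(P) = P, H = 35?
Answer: 12986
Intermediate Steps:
((-61738 + 66838) + 7851) + O(H) = ((-61738 + 66838) + 7851) + 35 = (5100 + 7851) + 35 = 12951 + 35 = 12986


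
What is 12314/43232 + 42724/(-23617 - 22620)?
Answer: -638840775/999458992 ≈ -0.63919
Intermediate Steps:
12314/43232 + 42724/(-23617 - 22620) = 12314*(1/43232) + 42724/(-46237) = 6157/21616 + 42724*(-1/46237) = 6157/21616 - 42724/46237 = -638840775/999458992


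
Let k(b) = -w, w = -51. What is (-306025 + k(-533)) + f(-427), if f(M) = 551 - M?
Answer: -304996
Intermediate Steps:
k(b) = 51 (k(b) = -1*(-51) = 51)
(-306025 + k(-533)) + f(-427) = (-306025 + 51) + (551 - 1*(-427)) = -305974 + (551 + 427) = -305974 + 978 = -304996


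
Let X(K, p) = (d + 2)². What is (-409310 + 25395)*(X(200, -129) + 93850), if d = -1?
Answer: -36030806665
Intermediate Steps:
X(K, p) = 1 (X(K, p) = (-1 + 2)² = 1² = 1)
(-409310 + 25395)*(X(200, -129) + 93850) = (-409310 + 25395)*(1 + 93850) = -383915*93851 = -36030806665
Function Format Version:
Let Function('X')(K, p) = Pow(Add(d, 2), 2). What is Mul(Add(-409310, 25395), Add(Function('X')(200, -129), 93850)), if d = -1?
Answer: -36030806665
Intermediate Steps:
Function('X')(K, p) = 1 (Function('X')(K, p) = Pow(Add(-1, 2), 2) = Pow(1, 2) = 1)
Mul(Add(-409310, 25395), Add(Function('X')(200, -129), 93850)) = Mul(Add(-409310, 25395), Add(1, 93850)) = Mul(-383915, 93851) = -36030806665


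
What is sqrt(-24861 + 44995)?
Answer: sqrt(20134) ≈ 141.89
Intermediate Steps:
sqrt(-24861 + 44995) = sqrt(20134)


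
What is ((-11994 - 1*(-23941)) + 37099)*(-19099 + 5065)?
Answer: -688311564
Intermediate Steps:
((-11994 - 1*(-23941)) + 37099)*(-19099 + 5065) = ((-11994 + 23941) + 37099)*(-14034) = (11947 + 37099)*(-14034) = 49046*(-14034) = -688311564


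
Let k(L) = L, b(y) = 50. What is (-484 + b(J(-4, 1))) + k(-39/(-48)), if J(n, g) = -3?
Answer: -6931/16 ≈ -433.19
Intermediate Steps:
(-484 + b(J(-4, 1))) + k(-39/(-48)) = (-484 + 50) - 39/(-48) = -434 - 39*(-1/48) = -434 + 13/16 = -6931/16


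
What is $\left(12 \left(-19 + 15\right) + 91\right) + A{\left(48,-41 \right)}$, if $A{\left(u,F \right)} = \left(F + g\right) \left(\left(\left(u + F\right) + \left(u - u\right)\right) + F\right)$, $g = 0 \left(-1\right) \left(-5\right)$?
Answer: $1437$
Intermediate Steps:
$g = 0$ ($g = 0 \left(-5\right) = 0$)
$A{\left(u,F \right)} = F \left(u + 2 F\right)$ ($A{\left(u,F \right)} = \left(F + 0\right) \left(\left(\left(u + F\right) + \left(u - u\right)\right) + F\right) = F \left(\left(\left(F + u\right) + 0\right) + F\right) = F \left(\left(F + u\right) + F\right) = F \left(u + 2 F\right)$)
$\left(12 \left(-19 + 15\right) + 91\right) + A{\left(48,-41 \right)} = \left(12 \left(-19 + 15\right) + 91\right) - 41 \left(48 + 2 \left(-41\right)\right) = \left(12 \left(-4\right) + 91\right) - 41 \left(48 - 82\right) = \left(-48 + 91\right) - -1394 = 43 + 1394 = 1437$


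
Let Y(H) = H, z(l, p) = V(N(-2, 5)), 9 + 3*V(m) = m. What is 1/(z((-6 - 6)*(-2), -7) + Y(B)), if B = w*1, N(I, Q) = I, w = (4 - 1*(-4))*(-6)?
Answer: -3/155 ≈ -0.019355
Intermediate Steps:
w = -48 (w = (4 + 4)*(-6) = 8*(-6) = -48)
V(m) = -3 + m/3
z(l, p) = -11/3 (z(l, p) = -3 + (⅓)*(-2) = -3 - ⅔ = -11/3)
B = -48 (B = -48*1 = -48)
1/(z((-6 - 6)*(-2), -7) + Y(B)) = 1/(-11/3 - 48) = 1/(-155/3) = -3/155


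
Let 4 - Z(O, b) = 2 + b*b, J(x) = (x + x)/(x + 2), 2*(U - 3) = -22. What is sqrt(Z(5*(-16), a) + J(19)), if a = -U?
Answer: 4*I*sqrt(1659)/21 ≈ 7.7583*I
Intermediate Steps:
U = -8 (U = 3 + (1/2)*(-22) = 3 - 11 = -8)
J(x) = 2*x/(2 + x) (J(x) = (2*x)/(2 + x) = 2*x/(2 + x))
a = 8 (a = -1*(-8) = 8)
Z(O, b) = 2 - b**2 (Z(O, b) = 4 - (2 + b*b) = 4 - (2 + b**2) = 4 + (-2 - b**2) = 2 - b**2)
sqrt(Z(5*(-16), a) + J(19)) = sqrt((2 - 1*8**2) + 2*19/(2 + 19)) = sqrt((2 - 1*64) + 2*19/21) = sqrt((2 - 64) + 2*19*(1/21)) = sqrt(-62 + 38/21) = sqrt(-1264/21) = 4*I*sqrt(1659)/21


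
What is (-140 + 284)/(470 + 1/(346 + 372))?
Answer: 34464/112487 ≈ 0.30638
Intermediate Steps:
(-140 + 284)/(470 + 1/(346 + 372)) = 144/(470 + 1/718) = 144/(337461/718) = 144*(718/337461) = 34464/112487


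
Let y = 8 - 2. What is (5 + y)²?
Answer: 121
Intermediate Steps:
y = 6
(5 + y)² = (5 + 6)² = 11² = 121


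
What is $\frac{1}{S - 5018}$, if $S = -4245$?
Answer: $- \frac{1}{9263} \approx -0.00010796$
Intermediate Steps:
$\frac{1}{S - 5018} = \frac{1}{-4245 - 5018} = \frac{1}{-9263} = - \frac{1}{9263}$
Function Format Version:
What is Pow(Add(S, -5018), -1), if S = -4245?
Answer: Rational(-1, 9263) ≈ -0.00010796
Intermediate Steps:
Pow(Add(S, -5018), -1) = Pow(Add(-4245, -5018), -1) = Pow(-9263, -1) = Rational(-1, 9263)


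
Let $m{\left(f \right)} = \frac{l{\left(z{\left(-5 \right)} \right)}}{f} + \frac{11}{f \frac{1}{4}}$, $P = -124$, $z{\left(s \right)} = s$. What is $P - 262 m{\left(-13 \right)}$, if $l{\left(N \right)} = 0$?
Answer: $\frac{9916}{13} \approx 762.77$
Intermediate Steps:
$m{\left(f \right)} = \frac{44}{f}$ ($m{\left(f \right)} = \frac{0}{f} + \frac{11}{f \frac{1}{4}} = 0 + \frac{11}{f \frac{1}{4}} = 0 + \frac{11}{\frac{1}{4} f} = 0 + 11 \frac{4}{f} = 0 + \frac{44}{f} = \frac{44}{f}$)
$P - 262 m{\left(-13 \right)} = -124 - 262 \frac{44}{-13} = -124 - 262 \cdot 44 \left(- \frac{1}{13}\right) = -124 - - \frac{11528}{13} = -124 + \frac{11528}{13} = \frac{9916}{13}$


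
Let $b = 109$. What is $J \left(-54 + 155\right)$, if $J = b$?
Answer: $11009$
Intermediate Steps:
$J = 109$
$J \left(-54 + 155\right) = 109 \left(-54 + 155\right) = 109 \cdot 101 = 11009$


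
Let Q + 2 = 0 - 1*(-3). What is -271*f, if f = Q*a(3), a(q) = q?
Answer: -813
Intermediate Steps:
Q = 1 (Q = -2 + (0 - 1*(-3)) = -2 + (0 + 3) = -2 + 3 = 1)
f = 3 (f = 1*3 = 3)
-271*f = -271*3 = -813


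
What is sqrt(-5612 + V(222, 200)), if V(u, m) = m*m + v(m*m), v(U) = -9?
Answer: sqrt(34379) ≈ 185.42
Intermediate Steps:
V(u, m) = -9 + m**2 (V(u, m) = m*m - 9 = m**2 - 9 = -9 + m**2)
sqrt(-5612 + V(222, 200)) = sqrt(-5612 + (-9 + 200**2)) = sqrt(-5612 + (-9 + 40000)) = sqrt(-5612 + 39991) = sqrt(34379)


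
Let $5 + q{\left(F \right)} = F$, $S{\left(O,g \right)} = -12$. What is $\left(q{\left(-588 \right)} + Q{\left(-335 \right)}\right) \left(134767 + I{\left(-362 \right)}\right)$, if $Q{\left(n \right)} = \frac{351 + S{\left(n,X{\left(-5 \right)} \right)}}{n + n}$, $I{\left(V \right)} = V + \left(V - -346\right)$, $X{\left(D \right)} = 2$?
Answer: $- \frac{53439651461}{670} \approx -7.9761 \cdot 10^{7}$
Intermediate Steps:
$I{\left(V \right)} = 346 + 2 V$ ($I{\left(V \right)} = V + \left(V + 346\right) = V + \left(346 + V\right) = 346 + 2 V$)
$q{\left(F \right)} = -5 + F$
$Q{\left(n \right)} = \frac{339}{2 n}$ ($Q{\left(n \right)} = \frac{351 - 12}{n + n} = \frac{339}{2 n}$)
$\left(q{\left(-588 \right)} + Q{\left(-335 \right)}\right) \left(134767 + I{\left(-362 \right)}\right) = \left(\left(-5 - 588\right) + \frac{339}{2 \left(-335\right)}\right) \left(134767 + \left(346 + 2 \left(-362\right)\right)\right) = \left(-593 + \frac{339}{2} \left(- \frac{1}{335}\right)\right) \left(134767 + \left(346 - 724\right)\right) = \left(-593 - \frac{339}{670}\right) \left(134767 - 378\right) = \left(- \frac{397649}{670}\right) 134389 = - \frac{53439651461}{670}$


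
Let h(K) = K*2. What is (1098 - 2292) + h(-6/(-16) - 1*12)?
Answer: -4869/4 ≈ -1217.3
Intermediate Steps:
h(K) = 2*K
(1098 - 2292) + h(-6/(-16) - 1*12) = (1098 - 2292) + 2*(-6/(-16) - 1*12) = -1194 + 2*(-6*(-1/16) - 12) = -1194 + 2*(3/8 - 12) = -1194 + 2*(-93/8) = -1194 - 93/4 = -4869/4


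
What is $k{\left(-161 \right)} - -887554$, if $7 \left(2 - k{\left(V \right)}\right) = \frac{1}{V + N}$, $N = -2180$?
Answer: $\frac{14544380173}{16387} \approx 8.8756 \cdot 10^{5}$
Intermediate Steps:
$k{\left(V \right)} = 2 - \frac{1}{7 \left(-2180 + V\right)}$ ($k{\left(V \right)} = 2 - \frac{1}{7 \left(V - 2180\right)} = 2 - \frac{1}{7 \left(-2180 + V\right)}$)
$k{\left(-161 \right)} - -887554 = \frac{-30521 + 14 \left(-161\right)}{7 \left(-2180 - 161\right)} - -887554 = \frac{-30521 - 2254}{7 \left(-2341\right)} + 887554 = \frac{1}{7} \left(- \frac{1}{2341}\right) \left(-32775\right) + 887554 = \frac{32775}{16387} + 887554 = \frac{14544380173}{16387}$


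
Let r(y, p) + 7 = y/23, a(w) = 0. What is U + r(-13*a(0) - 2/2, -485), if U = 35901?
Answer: 825561/23 ≈ 35894.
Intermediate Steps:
r(y, p) = -7 + y/23
U + r(-13*a(0) - 2/2, -485) = 35901 + (-7 + (-13*0 - 2/2)/23) = 35901 + (-7 + (0 - 2*1/2)/23) = 35901 + (-7 + (0 - 1)/23) = 35901 + (-7 + (1/23)*(-1)) = 35901 + (-7 - 1/23) = 35901 - 162/23 = 825561/23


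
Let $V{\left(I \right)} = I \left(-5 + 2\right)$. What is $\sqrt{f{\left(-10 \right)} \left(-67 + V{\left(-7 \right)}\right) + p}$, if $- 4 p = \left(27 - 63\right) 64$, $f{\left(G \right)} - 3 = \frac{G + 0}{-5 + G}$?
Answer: $\frac{\sqrt{3666}}{3} \approx 20.182$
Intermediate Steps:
$f{\left(G \right)} = 3 + \frac{G}{-5 + G}$ ($f{\left(G \right)} = 3 + \frac{G + 0}{-5 + G} = 3 + \frac{G}{-5 + G}$)
$V{\left(I \right)} = - 3 I$ ($V{\left(I \right)} = I \left(-3\right) = - 3 I$)
$p = 576$ ($p = - \frac{\left(27 - 63\right) 64}{4} = - \frac{\left(-36\right) 64}{4} = \left(- \frac{1}{4}\right) \left(-2304\right) = 576$)
$\sqrt{f{\left(-10 \right)} \left(-67 + V{\left(-7 \right)}\right) + p} = \sqrt{\frac{-15 + 4 \left(-10\right)}{-5 - 10} \left(-67 - -21\right) + 576} = \sqrt{\frac{-15 - 40}{-15} \left(-67 + 21\right) + 576} = \sqrt{\left(- \frac{1}{15}\right) \left(-55\right) \left(-46\right) + 576} = \sqrt{\frac{11}{3} \left(-46\right) + 576} = \sqrt{- \frac{506}{3} + 576} = \sqrt{\frac{1222}{3}} = \frac{\sqrt{3666}}{3}$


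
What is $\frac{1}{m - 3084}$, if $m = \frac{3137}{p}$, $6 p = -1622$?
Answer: $- \frac{811}{2510535} \approx -0.00032304$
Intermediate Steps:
$p = - \frac{811}{3}$ ($p = \frac{1}{6} \left(-1622\right) = - \frac{811}{3} \approx -270.33$)
$m = - \frac{9411}{811}$ ($m = \frac{3137}{- \frac{811}{3}} = 3137 \left(- \frac{3}{811}\right) = - \frac{9411}{811} \approx -11.604$)
$\frac{1}{m - 3084} = \frac{1}{- \frac{9411}{811} - 3084} = \frac{1}{- \frac{2510535}{811}} = - \frac{811}{2510535}$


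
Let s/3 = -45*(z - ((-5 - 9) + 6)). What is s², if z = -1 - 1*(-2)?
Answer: 1476225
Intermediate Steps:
z = 1 (z = -1 + 2 = 1)
s = -1215 (s = 3*(-45*(1 - ((-5 - 9) + 6))) = 3*(-45*(1 - (-14 + 6))) = 3*(-45*(1 - 1*(-8))) = 3*(-45*(1 + 8)) = 3*(-45*9) = 3*(-405) = -1215)
s² = (-1215)² = 1476225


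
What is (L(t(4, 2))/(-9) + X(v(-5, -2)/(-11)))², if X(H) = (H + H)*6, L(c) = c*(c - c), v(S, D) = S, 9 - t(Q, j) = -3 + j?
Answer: 3600/121 ≈ 29.752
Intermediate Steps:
t(Q, j) = 12 - j (t(Q, j) = 9 - (-3 + j) = 9 + (3 - j) = 12 - j)
L(c) = 0 (L(c) = c*0 = 0)
X(H) = 12*H (X(H) = (2*H)*6 = 12*H)
(L(t(4, 2))/(-9) + X(v(-5, -2)/(-11)))² = (0/(-9) + 12*(-5/(-11)))² = (0*(-⅑) + 12*(-5*(-1/11)))² = (0 + 12*(5/11))² = (0 + 60/11)² = (60/11)² = 3600/121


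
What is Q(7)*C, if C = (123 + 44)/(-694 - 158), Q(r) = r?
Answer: -1169/852 ≈ -1.3721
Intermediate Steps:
C = -167/852 (C = 167/(-852) = 167*(-1/852) = -167/852 ≈ -0.19601)
Q(7)*C = 7*(-167/852) = -1169/852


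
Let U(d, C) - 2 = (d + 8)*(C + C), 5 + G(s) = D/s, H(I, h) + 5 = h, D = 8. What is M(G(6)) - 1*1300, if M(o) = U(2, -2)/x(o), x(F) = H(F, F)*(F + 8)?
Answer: -219529/169 ≈ -1299.0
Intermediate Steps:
H(I, h) = -5 + h
x(F) = (-5 + F)*(8 + F) (x(F) = (-5 + F)*(F + 8) = (-5 + F)*(8 + F))
G(s) = -5 + 8/s
U(d, C) = 2 + 2*C*(8 + d) (U(d, C) = 2 + (d + 8)*(C + C) = 2 + (8 + d)*(2*C) = 2 + 2*C*(8 + d))
M(o) = -38/((-5 + o)*(8 + o)) (M(o) = (2 + 16*(-2) + 2*(-2)*2)/(((-5 + o)*(8 + o))) = (2 - 32 - 8)*(1/((-5 + o)*(8 + o))) = -38/((-5 + o)*(8 + o)))
M(G(6)) - 1*1300 = -38/((-5 + (-5 + 8/6))*(8 + (-5 + 8/6))) - 1*1300 = -38/((-5 + (-5 + 8*(⅙)))*(8 + (-5 + 8*(⅙)))) - 1300 = -38/((-5 + (-5 + 4/3))*(8 + (-5 + 4/3))) - 1300 = -38/((-5 - 11/3)*(8 - 11/3)) - 1300 = -38/((-26/3)*13/3) - 1300 = -38*(-3/26)*3/13 - 1300 = 171/169 - 1300 = -219529/169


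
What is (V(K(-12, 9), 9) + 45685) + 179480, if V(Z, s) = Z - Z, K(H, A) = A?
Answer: 225165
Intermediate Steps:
V(Z, s) = 0
(V(K(-12, 9), 9) + 45685) + 179480 = (0 + 45685) + 179480 = 45685 + 179480 = 225165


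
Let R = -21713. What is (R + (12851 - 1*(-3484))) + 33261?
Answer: 27883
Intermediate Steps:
(R + (12851 - 1*(-3484))) + 33261 = (-21713 + (12851 - 1*(-3484))) + 33261 = (-21713 + (12851 + 3484)) + 33261 = (-21713 + 16335) + 33261 = -5378 + 33261 = 27883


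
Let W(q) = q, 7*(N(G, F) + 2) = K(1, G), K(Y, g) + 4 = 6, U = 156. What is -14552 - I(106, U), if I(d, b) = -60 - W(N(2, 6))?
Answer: -101456/7 ≈ -14494.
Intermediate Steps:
K(Y, g) = 2 (K(Y, g) = -4 + 6 = 2)
N(G, F) = -12/7 (N(G, F) = -2 + (1/7)*2 = -2 + 2/7 = -12/7)
I(d, b) = -408/7 (I(d, b) = -60 - 1*(-12/7) = -60 + 12/7 = -408/7)
-14552 - I(106, U) = -14552 - 1*(-408/7) = -14552 + 408/7 = -101456/7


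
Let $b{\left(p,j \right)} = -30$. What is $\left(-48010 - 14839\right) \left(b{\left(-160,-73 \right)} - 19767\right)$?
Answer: $1244221653$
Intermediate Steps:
$\left(-48010 - 14839\right) \left(b{\left(-160,-73 \right)} - 19767\right) = \left(-48010 - 14839\right) \left(-30 - 19767\right) = \left(-62849\right) \left(-19797\right) = 1244221653$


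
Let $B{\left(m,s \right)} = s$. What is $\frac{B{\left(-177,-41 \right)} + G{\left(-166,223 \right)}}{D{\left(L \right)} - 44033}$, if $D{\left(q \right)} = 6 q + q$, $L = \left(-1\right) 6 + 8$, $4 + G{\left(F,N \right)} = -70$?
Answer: $\frac{115}{44019} \approx 0.0026125$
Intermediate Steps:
$G{\left(F,N \right)} = -74$ ($G{\left(F,N \right)} = -4 - 70 = -74$)
$L = 2$ ($L = -6 + 8 = 2$)
$D{\left(q \right)} = 7 q$
$\frac{B{\left(-177,-41 \right)} + G{\left(-166,223 \right)}}{D{\left(L \right)} - 44033} = \frac{-41 - 74}{7 \cdot 2 - 44033} = - \frac{115}{14 - 44033} = - \frac{115}{-44019} = \left(-115\right) \left(- \frac{1}{44019}\right) = \frac{115}{44019}$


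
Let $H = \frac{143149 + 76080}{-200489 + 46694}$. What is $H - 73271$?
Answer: $- \frac{11268932674}{153795} \approx -73272.0$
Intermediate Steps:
$H = - \frac{219229}{153795}$ ($H = \frac{219229}{-153795} = 219229 \left(- \frac{1}{153795}\right) = - \frac{219229}{153795} \approx -1.4255$)
$H - 73271 = - \frac{219229}{153795} - 73271 = - \frac{11268932674}{153795}$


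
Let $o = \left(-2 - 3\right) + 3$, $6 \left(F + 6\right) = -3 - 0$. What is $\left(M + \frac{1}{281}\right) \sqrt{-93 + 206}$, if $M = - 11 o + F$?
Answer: $\frac{8713 \sqrt{113}}{562} \approx 164.81$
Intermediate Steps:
$F = - \frac{13}{2}$ ($F = -6 + \frac{-3 - 0}{6} = -6 + \frac{-3 + 0}{6} = -6 + \frac{1}{6} \left(-3\right) = -6 - \frac{1}{2} = - \frac{13}{2} \approx -6.5$)
$o = -2$ ($o = -5 + 3 = -2$)
$M = \frac{31}{2}$ ($M = \left(-11\right) \left(-2\right) - \frac{13}{2} = 22 - \frac{13}{2} = \frac{31}{2} \approx 15.5$)
$\left(M + \frac{1}{281}\right) \sqrt{-93 + 206} = \left(\frac{31}{2} + \frac{1}{281}\right) \sqrt{-93 + 206} = \left(\frac{31}{2} + \frac{1}{281}\right) \sqrt{113} = \frac{8713 \sqrt{113}}{562}$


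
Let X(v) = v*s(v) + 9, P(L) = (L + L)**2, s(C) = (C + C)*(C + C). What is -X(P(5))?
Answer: -4000009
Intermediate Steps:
s(C) = 4*C**2 (s(C) = (2*C)*(2*C) = 4*C**2)
P(L) = 4*L**2 (P(L) = (2*L)**2 = 4*L**2)
X(v) = 9 + 4*v**3 (X(v) = v*(4*v**2) + 9 = 4*v**3 + 9 = 9 + 4*v**3)
-X(P(5)) = -(9 + 4*(4*5**2)**3) = -(9 + 4*(4*25)**3) = -(9 + 4*100**3) = -(9 + 4*1000000) = -(9 + 4000000) = -1*4000009 = -4000009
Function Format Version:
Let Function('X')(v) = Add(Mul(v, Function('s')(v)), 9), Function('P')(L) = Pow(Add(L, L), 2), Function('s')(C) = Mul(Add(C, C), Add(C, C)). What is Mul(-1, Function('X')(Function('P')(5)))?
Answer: -4000009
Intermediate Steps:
Function('s')(C) = Mul(4, Pow(C, 2)) (Function('s')(C) = Mul(Mul(2, C), Mul(2, C)) = Mul(4, Pow(C, 2)))
Function('P')(L) = Mul(4, Pow(L, 2)) (Function('P')(L) = Pow(Mul(2, L), 2) = Mul(4, Pow(L, 2)))
Function('X')(v) = Add(9, Mul(4, Pow(v, 3))) (Function('X')(v) = Add(Mul(v, Mul(4, Pow(v, 2))), 9) = Add(Mul(4, Pow(v, 3)), 9) = Add(9, Mul(4, Pow(v, 3))))
Mul(-1, Function('X')(Function('P')(5))) = Mul(-1, Add(9, Mul(4, Pow(Mul(4, Pow(5, 2)), 3)))) = Mul(-1, Add(9, Mul(4, Pow(Mul(4, 25), 3)))) = Mul(-1, Add(9, Mul(4, Pow(100, 3)))) = Mul(-1, Add(9, Mul(4, 1000000))) = Mul(-1, Add(9, 4000000)) = Mul(-1, 4000009) = -4000009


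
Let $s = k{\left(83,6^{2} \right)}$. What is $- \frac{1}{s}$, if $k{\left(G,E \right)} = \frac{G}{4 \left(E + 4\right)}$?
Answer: $- \frac{160}{83} \approx -1.9277$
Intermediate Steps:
$k{\left(G,E \right)} = \frac{G}{16 + 4 E}$ ($k{\left(G,E \right)} = \frac{G}{4 \left(4 + E\right)} = \frac{G}{16 + 4 E}$)
$s = \frac{83}{160}$ ($s = \frac{1}{4} \cdot 83 \frac{1}{4 + 6^{2}} = \frac{1}{4} \cdot 83 \frac{1}{4 + 36} = \frac{1}{4} \cdot 83 \cdot \frac{1}{40} = \frac{83}{160} \approx 0.51875$)
$- \frac{1}{s} = - \frac{1}{\frac{83}{160}} = \left(-1\right) \frac{160}{83} = - \frac{160}{83}$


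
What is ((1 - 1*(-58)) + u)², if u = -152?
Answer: 8649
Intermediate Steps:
((1 - 1*(-58)) + u)² = ((1 - 1*(-58)) - 152)² = ((1 + 58) - 152)² = (59 - 152)² = (-93)² = 8649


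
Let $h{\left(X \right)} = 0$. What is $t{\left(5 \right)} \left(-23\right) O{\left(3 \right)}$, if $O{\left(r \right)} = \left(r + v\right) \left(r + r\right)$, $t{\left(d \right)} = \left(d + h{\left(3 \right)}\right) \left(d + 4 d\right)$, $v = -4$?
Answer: $17250$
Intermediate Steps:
$t{\left(d \right)} = 5 d^{2}$ ($t{\left(d \right)} = \left(d + 0\right) \left(d + 4 d\right) = d 5 d = 5 d^{2}$)
$O{\left(r \right)} = 2 r \left(-4 + r\right)$ ($O{\left(r \right)} = \left(r - 4\right) \left(r + r\right) = \left(-4 + r\right) 2 r = 2 r \left(-4 + r\right)$)
$t{\left(5 \right)} \left(-23\right) O{\left(3 \right)} = 5 \cdot 5^{2} \left(-23\right) 2 \cdot 3 \left(-4 + 3\right) = 5 \cdot 25 \left(-23\right) 2 \cdot 3 \left(-1\right) = 125 \left(-23\right) \left(-6\right) = \left(-2875\right) \left(-6\right) = 17250$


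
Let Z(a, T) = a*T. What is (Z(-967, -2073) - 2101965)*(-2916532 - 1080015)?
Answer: 389159767578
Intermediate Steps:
Z(a, T) = T*a
(Z(-967, -2073) - 2101965)*(-2916532 - 1080015) = (-2073*(-967) - 2101965)*(-2916532 - 1080015) = (2004591 - 2101965)*(-3996547) = -97374*(-3996547) = 389159767578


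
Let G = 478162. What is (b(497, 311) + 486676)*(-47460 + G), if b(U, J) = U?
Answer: 209826385446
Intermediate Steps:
(b(497, 311) + 486676)*(-47460 + G) = (497 + 486676)*(-47460 + 478162) = 487173*430702 = 209826385446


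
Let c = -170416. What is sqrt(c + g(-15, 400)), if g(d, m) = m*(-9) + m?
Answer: 4*I*sqrt(10851) ≈ 416.67*I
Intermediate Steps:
g(d, m) = -8*m (g(d, m) = -9*m + m = -8*m)
sqrt(c + g(-15, 400)) = sqrt(-170416 - 8*400) = sqrt(-170416 - 3200) = sqrt(-173616) = 4*I*sqrt(10851)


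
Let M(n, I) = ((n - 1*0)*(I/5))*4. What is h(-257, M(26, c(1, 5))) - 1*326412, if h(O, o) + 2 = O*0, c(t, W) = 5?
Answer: -326414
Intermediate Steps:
M(n, I) = 4*I*n/5 (M(n, I) = ((n + 0)*(I*(1/5)))*4 = (n*(I/5))*4 = (I*n/5)*4 = 4*I*n/5)
h(O, o) = -2 (h(O, o) = -2 + O*0 = -2 + 0 = -2)
h(-257, M(26, c(1, 5))) - 1*326412 = -2 - 1*326412 = -2 - 326412 = -326414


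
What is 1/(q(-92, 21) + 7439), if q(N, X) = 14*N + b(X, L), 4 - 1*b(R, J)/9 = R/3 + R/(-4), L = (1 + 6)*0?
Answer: 4/24685 ≈ 0.00016204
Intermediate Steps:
L = 0 (L = 7*0 = 0)
b(R, J) = 36 - 3*R/4 (b(R, J) = 36 - 9*(R/3 + R/(-4)) = 36 - 9*(R*(⅓) + R*(-¼)) = 36 - 9*(R/3 - R/4) = 36 - 3*R/4)
q(N, X) = 36 + 14*N - 3*X/4 (q(N, X) = 14*N + (36 - 3*X/4) = 36 + 14*N - 3*X/4)
1/(q(-92, 21) + 7439) = 1/((36 + 14*(-92) - ¾*21) + 7439) = 1/((36 - 1288 - 63/4) + 7439) = 1/(-5071/4 + 7439) = 1/(24685/4) = 4/24685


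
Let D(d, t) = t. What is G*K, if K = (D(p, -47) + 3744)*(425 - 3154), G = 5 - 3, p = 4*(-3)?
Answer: -20178226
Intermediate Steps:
p = -12
G = 2
K = -10089113 (K = (-47 + 3744)*(425 - 3154) = 3697*(-2729) = -10089113)
G*K = 2*(-10089113) = -20178226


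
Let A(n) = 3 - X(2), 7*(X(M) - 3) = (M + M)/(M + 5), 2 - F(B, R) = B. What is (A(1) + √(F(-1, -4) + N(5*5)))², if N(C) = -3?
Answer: 16/2401 ≈ 0.0066639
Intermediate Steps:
F(B, R) = 2 - B
X(M) = 3 + 2*M/(7*(5 + M)) (X(M) = 3 + ((M + M)/(M + 5))/7 = 3 + ((2*M)/(5 + M))/7 = 3 + (2*M/(5 + M))/7 = 3 + 2*M/(7*(5 + M)))
A(n) = -4/49 (A(n) = 3 - (105 + 23*2)/(7*(5 + 2)) = 3 - (105 + 46)/(7*7) = 3 - 151/(7*7) = 3 - 1*151/49 = 3 - 151/49 = -4/49)
(A(1) + √(F(-1, -4) + N(5*5)))² = (-4/49 + √((2 - 1*(-1)) - 3))² = (-4/49 + √((2 + 1) - 3))² = (-4/49 + √(3 - 3))² = (-4/49 + √0)² = (-4/49 + 0)² = (-4/49)² = 16/2401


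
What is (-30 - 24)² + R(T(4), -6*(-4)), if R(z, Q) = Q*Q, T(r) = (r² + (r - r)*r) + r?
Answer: 3492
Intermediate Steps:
T(r) = r + r² (T(r) = (r² + 0*r) + r = (r² + 0) + r = r² + r = r + r²)
R(z, Q) = Q²
(-30 - 24)² + R(T(4), -6*(-4)) = (-30 - 24)² + (-6*(-4))² = (-54)² + 24² = 2916 + 576 = 3492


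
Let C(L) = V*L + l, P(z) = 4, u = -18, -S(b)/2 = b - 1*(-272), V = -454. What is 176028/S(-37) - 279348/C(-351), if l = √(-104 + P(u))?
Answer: -280682745168993/745939861595 + 349185*I/3174212177 ≈ -376.28 + 0.00011001*I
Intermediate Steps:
S(b) = -544 - 2*b (S(b) = -2*(b - 1*(-272)) = -2*(b + 272) = -2*(272 + b) = -544 - 2*b)
l = 10*I (l = √(-104 + 4) = √(-100) = 10*I ≈ 10.0*I)
C(L) = -454*L + 10*I
176028/S(-37) - 279348/C(-351) = 176028/(-544 - 2*(-37)) - 279348/(-454*(-351) + 10*I) = 176028/(-544 + 74) - 279348*(159354 - 10*I)/25393697416 = 176028/(-470) - 69837*(159354 - 10*I)/6348424354 = 176028*(-1/470) - 69837*(159354 - 10*I)/6348424354 = -88014/235 - 69837*(159354 - 10*I)/6348424354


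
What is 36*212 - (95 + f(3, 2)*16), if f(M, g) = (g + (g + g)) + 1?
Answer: 7425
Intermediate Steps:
f(M, g) = 1 + 3*g (f(M, g) = (g + 2*g) + 1 = 3*g + 1 = 1 + 3*g)
36*212 - (95 + f(3, 2)*16) = 36*212 - (95 + (1 + 3*2)*16) = 7632 - (95 + (1 + 6)*16) = 7632 - (95 + 7*16) = 7632 - (95 + 112) = 7632 - 1*207 = 7632 - 207 = 7425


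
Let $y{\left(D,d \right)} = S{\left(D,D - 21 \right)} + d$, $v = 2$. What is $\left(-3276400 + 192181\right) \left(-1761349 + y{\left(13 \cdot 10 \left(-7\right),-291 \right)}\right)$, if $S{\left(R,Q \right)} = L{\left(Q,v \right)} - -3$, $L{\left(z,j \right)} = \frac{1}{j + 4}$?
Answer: $\frac{10866547584933}{2} \approx 5.4333 \cdot 10^{12}$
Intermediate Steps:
$L{\left(z,j \right)} = \frac{1}{4 + j}$
$S{\left(R,Q \right)} = \frac{19}{6}$ ($S{\left(R,Q \right)} = \frac{1}{4 + 2} - -3 = \frac{1}{6} + 3 = \frac{19}{6}$)
$y{\left(D,d \right)} = \frac{19}{6} + d$
$\left(-3276400 + 192181\right) \left(-1761349 + y{\left(13 \cdot 10 \left(-7\right),-291 \right)}\right) = \left(-3276400 + 192181\right) \left(-1761349 + \left(\frac{19}{6} - 291\right)\right) = - 3084219 \left(-1761349 - \frac{1727}{6}\right) = \left(-3084219\right) \left(- \frac{10569821}{6}\right) = \frac{10866547584933}{2}$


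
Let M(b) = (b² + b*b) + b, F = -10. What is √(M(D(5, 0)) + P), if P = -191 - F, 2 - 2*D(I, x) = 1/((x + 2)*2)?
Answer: 3*I*√1270/8 ≈ 13.364*I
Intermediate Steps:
D(I, x) = 1 - 1/(2*(4 + 2*x)) (D(I, x) = 1 - 1/(2*(x + 2))/2 = 1 - 1/(2*(2 + x))/2 = 1 - 1/(2*(4 + 2*x)))
M(b) = b + 2*b² (M(b) = (b² + b²) + b = 2*b² + b = b + 2*b²)
P = -181 (P = -191 - 1*(-10) = -191 + 10 = -181)
√(M(D(5, 0)) + P) = √(((7/4 + 0)/(2 + 0))*(1 + 2*((7/4 + 0)/(2 + 0))) - 181) = √(((7/4)/2)*(1 + 2*((7/4)/2)) - 181) = √(((½)*(7/4))*(1 + 2*((½)*(7/4))) - 181) = √(7*(1 + 2*(7/8))/8 - 181) = √(7*(1 + 7/4)/8 - 181) = √((7/8)*(11/4) - 181) = √(77/32 - 181) = √(-5715/32) = 3*I*√1270/8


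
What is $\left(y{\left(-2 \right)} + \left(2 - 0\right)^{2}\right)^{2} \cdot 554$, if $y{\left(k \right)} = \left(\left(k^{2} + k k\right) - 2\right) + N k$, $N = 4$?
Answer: $2216$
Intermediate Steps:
$y{\left(k \right)} = -2 + 2 k^{2} + 4 k$ ($y{\left(k \right)} = \left(\left(k^{2} + k k\right) - 2\right) + 4 k = \left(\left(k^{2} + k^{2}\right) - 2\right) + 4 k = \left(2 k^{2} - 2\right) + 4 k = \left(-2 + 2 k^{2}\right) + 4 k = -2 + 2 k^{2} + 4 k$)
$\left(y{\left(-2 \right)} + \left(2 - 0\right)^{2}\right)^{2} \cdot 554 = \left(\left(-2 + 2 \left(-2\right)^{2} + 4 \left(-2\right)\right) + \left(2 - 0\right)^{2}\right)^{2} \cdot 554 = \left(\left(-2 + 2 \cdot 4 - 8\right) + \left(2 + 0\right)^{2}\right)^{2} \cdot 554 = \left(\left(-2 + 8 - 8\right) + 2^{2}\right)^{2} \cdot 554 = \left(-2 + 4\right)^{2} \cdot 554 = 2^{2} \cdot 554 = 4 \cdot 554 = 2216$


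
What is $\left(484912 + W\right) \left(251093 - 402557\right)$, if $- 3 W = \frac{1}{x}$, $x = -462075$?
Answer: $- \frac{33937889063004088}{462075} \approx -7.3447 \cdot 10^{10}$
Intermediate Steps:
$W = \frac{1}{1386225}$ ($W = - \frac{1}{3 \left(-462075\right)} = \left(- \frac{1}{3}\right) \left(- \frac{1}{462075}\right) = \frac{1}{1386225} \approx 7.2138 \cdot 10^{-7}$)
$\left(484912 + W\right) \left(251093 - 402557\right) = \left(484912 + \frac{1}{1386225}\right) \left(251093 - 402557\right) = \frac{672197137201}{1386225} \left(-151464\right) = - \frac{33937889063004088}{462075}$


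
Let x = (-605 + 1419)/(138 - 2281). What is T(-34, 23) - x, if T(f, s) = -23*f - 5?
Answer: 1665925/2143 ≈ 777.38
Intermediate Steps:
T(f, s) = -5 - 23*f
x = -814/2143 (x = 814/(-2143) = 814*(-1/2143) = -814/2143 ≈ -0.37984)
T(-34, 23) - x = (-5 - 23*(-34)) - 1*(-814/2143) = (-5 + 782) + 814/2143 = 777 + 814/2143 = 1665925/2143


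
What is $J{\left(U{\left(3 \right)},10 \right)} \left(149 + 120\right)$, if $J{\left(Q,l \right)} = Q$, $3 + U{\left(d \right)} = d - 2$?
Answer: $-538$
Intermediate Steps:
$U{\left(d \right)} = -5 + d$ ($U{\left(d \right)} = -3 + \left(d - 2\right) = -3 + \left(-2 + d\right) = -5 + d$)
$J{\left(U{\left(3 \right)},10 \right)} \left(149 + 120\right) = \left(-5 + 3\right) \left(149 + 120\right) = \left(-2\right) 269 = -538$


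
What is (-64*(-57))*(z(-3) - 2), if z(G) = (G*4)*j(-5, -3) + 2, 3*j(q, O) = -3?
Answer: 43776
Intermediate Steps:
j(q, O) = -1 (j(q, O) = (⅓)*(-3) = -1)
z(G) = 2 - 4*G (z(G) = (G*4)*(-1) + 2 = (4*G)*(-1) + 2 = -4*G + 2 = 2 - 4*G)
(-64*(-57))*(z(-3) - 2) = (-64*(-57))*((2 - 4*(-3)) - 2) = 3648*((2 + 12) - 2) = 3648*(14 - 2) = 3648*12 = 43776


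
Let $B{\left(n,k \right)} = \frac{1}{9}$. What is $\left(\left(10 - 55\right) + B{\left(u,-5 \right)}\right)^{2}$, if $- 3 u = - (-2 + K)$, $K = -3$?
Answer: $\frac{163216}{81} \approx 2015.0$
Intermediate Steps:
$u = - \frac{5}{3}$ ($u = - \frac{\left(-1\right) \left(-2 - 3\right)}{3} = - \frac{\left(-1\right) \left(-5\right)}{3} = \left(- \frac{1}{3}\right) 5 = - \frac{5}{3} \approx -1.6667$)
$B{\left(n,k \right)} = \frac{1}{9}$
$\left(\left(10 - 55\right) + B{\left(u,-5 \right)}\right)^{2} = \left(\left(10 - 55\right) + \frac{1}{9}\right)^{2} = \left(-45 + \frac{1}{9}\right)^{2} = \left(- \frac{404}{9}\right)^{2} = \frac{163216}{81}$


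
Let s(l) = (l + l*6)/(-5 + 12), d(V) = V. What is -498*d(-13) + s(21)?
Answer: 6495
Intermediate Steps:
s(l) = l (s(l) = (l + 6*l)/7 = (7*l)*(1/7) = l)
-498*d(-13) + s(21) = -498*(-13) + 21 = 6474 + 21 = 6495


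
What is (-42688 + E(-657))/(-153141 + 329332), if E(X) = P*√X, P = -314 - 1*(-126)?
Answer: -42688/176191 - 564*I*√73/176191 ≈ -0.24228 - 0.02735*I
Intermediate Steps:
P = -188 (P = -314 + 126 = -188)
E(X) = -188*√X
(-42688 + E(-657))/(-153141 + 329332) = (-42688 - 564*I*√73)/(-153141 + 329332) = (-42688 - 564*I*√73)/176191 = (-42688 - 564*I*√73)*(1/176191) = -42688/176191 - 564*I*√73/176191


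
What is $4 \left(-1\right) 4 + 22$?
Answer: $6$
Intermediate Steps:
$4 \left(-1\right) 4 + 22 = \left(-4\right) 4 + 22 = -16 + 22 = 6$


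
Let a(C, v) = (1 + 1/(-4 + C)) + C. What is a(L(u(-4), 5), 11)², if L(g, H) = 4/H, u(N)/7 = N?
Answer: 14161/6400 ≈ 2.2127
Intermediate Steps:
u(N) = 7*N
a(C, v) = 1 + C + 1/(-4 + C)
a(L(u(-4), 5), 11)² = ((-3 + (4/5)² - 12/5)/(-4 + 4/5))² = ((-3 + (4*(⅕))² - 12/5)/(-4 + 4*(⅕)))² = ((-3 + (⅘)² - 3*⅘)/(-4 + ⅘))² = ((-3 + 16/25 - 12/5)/(-16/5))² = (-5/16*(-119/25))² = (119/80)² = 14161/6400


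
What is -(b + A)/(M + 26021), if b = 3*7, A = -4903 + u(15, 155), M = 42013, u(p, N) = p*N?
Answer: 2557/68034 ≈ 0.037584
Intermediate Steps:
u(p, N) = N*p
A = -2578 (A = -4903 + 155*15 = -4903 + 2325 = -2578)
b = 21
-(b + A)/(M + 26021) = -(21 - 2578)/(42013 + 26021) = -(-2557)/68034 = -1*(-2557/68034) = 2557/68034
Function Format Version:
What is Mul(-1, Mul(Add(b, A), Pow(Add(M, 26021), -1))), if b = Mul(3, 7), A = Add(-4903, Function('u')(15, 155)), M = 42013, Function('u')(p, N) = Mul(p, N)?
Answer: Rational(2557, 68034) ≈ 0.037584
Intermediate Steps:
Function('u')(p, N) = Mul(N, p)
A = -2578 (A = Add(-4903, Mul(155, 15)) = Add(-4903, 2325) = -2578)
b = 21
Mul(-1, Mul(Add(b, A), Pow(Add(M, 26021), -1))) = Mul(-1, Mul(Add(21, -2578), Pow(Add(42013, 26021), -1))) = Mul(-1, Mul(-2557, Pow(68034, -1))) = Mul(-1, Mul(-2557, Rational(1, 68034))) = Mul(-1, Rational(-2557, 68034)) = Rational(2557, 68034)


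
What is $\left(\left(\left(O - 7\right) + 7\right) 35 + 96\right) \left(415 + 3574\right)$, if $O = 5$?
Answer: $1081019$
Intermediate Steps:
$\left(\left(\left(O - 7\right) + 7\right) 35 + 96\right) \left(415 + 3574\right) = \left(\left(\left(5 - 7\right) + 7\right) 35 + 96\right) \left(415 + 3574\right) = \left(\left(-2 + 7\right) 35 + 96\right) 3989 = \left(5 \cdot 35 + 96\right) 3989 = \left(175 + 96\right) 3989 = 271 \cdot 3989 = 1081019$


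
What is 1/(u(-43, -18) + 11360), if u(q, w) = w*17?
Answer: 1/11054 ≈ 9.0465e-5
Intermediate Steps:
u(q, w) = 17*w
1/(u(-43, -18) + 11360) = 1/(17*(-18) + 11360) = 1/(-306 + 11360) = 1/11054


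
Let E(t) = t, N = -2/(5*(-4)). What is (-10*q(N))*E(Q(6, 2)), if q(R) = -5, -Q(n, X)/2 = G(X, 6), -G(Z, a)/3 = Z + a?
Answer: 2400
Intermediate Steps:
G(Z, a) = -3*Z - 3*a (G(Z, a) = -3*(Z + a) = -3*Z - 3*a)
N = ⅒ (N = -2/(-20) = -2*(-1/20) = ⅒ ≈ 0.10000)
Q(n, X) = 36 + 6*X (Q(n, X) = -2*(-3*X - 3*6) = -2*(-3*X - 18) = -2*(-18 - 3*X) = 36 + 6*X)
(-10*q(N))*E(Q(6, 2)) = (-10*(-5))*(36 + 6*2) = 50*(36 + 12) = 50*48 = 2400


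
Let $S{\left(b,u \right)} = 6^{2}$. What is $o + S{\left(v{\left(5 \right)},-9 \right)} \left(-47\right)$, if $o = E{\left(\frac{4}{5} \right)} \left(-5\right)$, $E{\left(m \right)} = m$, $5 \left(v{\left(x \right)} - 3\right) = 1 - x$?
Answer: $-1696$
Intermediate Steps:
$v{\left(x \right)} = \frac{16}{5} - \frac{x}{5}$ ($v{\left(x \right)} = 3 + \frac{1 - x}{5} = 3 - \left(- \frac{1}{5} + \frac{x}{5}\right) = \frac{16}{5} - \frac{x}{5}$)
$S{\left(b,u \right)} = 36$
$o = -4$ ($o = \frac{4}{5} \left(-5\right) = -4$)
$o + S{\left(v{\left(5 \right)},-9 \right)} \left(-47\right) = -4 + 36 \left(-47\right) = -4 - 1692 = -1696$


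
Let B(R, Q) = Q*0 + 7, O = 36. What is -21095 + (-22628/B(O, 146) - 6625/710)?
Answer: -24190881/994 ≈ -24337.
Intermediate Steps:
B(R, Q) = 7 (B(R, Q) = 0 + 7 = 7)
-21095 + (-22628/B(O, 146) - 6625/710) = -21095 + (-22628/7 - 6625/710) = -21095 + (-22628*⅐ - 6625*1/710) = -21095 + (-22628/7 - 1325/142) = -21095 - 3222451/994 = -24190881/994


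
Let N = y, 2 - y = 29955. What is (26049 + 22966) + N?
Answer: 19062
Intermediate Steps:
y = -29953 (y = 2 - 1*29955 = 2 - 29955 = -29953)
N = -29953
(26049 + 22966) + N = (26049 + 22966) - 29953 = 49015 - 29953 = 19062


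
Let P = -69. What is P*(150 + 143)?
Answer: -20217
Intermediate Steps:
P*(150 + 143) = -69*(150 + 143) = -69*293 = -20217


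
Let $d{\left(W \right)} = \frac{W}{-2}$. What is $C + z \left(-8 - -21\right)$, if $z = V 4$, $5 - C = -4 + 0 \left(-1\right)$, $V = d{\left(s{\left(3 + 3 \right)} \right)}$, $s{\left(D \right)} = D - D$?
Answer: $9$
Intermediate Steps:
$s{\left(D \right)} = 0$
$d{\left(W \right)} = - \frac{W}{2}$ ($d{\left(W \right)} = W \left(- \frac{1}{2}\right) = - \frac{W}{2}$)
$V = 0$ ($V = \left(- \frac{1}{2}\right) 0 = 0$)
$C = 9$ ($C = 5 - \left(-4 + 0 \left(-1\right)\right) = 5 - \left(-4 + 0\right) = 5 - -4 = 5 + 4 = 9$)
$z = 0$ ($z = 0 \cdot 4 = 0$)
$C + z \left(-8 - -21\right) = 9 + 0 \left(-8 - -21\right) = 9 + 0 \left(-8 + 21\right) = 9 + 0 \cdot 13 = 9 + 0 = 9$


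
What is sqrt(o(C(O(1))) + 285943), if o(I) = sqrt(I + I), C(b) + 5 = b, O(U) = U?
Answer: sqrt(285943 + 2*I*sqrt(2)) ≈ 534.74 + 0.003*I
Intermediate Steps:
C(b) = -5 + b
o(I) = sqrt(2)*sqrt(I) (o(I) = sqrt(2*I) = sqrt(2)*sqrt(I))
sqrt(o(C(O(1))) + 285943) = sqrt(sqrt(2)*sqrt(-5 + 1) + 285943) = sqrt(sqrt(2)*sqrt(-4) + 285943) = sqrt(sqrt(2)*(2*I) + 285943) = sqrt(2*I*sqrt(2) + 285943) = sqrt(285943 + 2*I*sqrt(2))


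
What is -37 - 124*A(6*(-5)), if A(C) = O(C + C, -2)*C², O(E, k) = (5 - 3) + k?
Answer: -37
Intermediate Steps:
O(E, k) = 2 + k
A(C) = 0 (A(C) = (2 - 2)*C² = 0*C² = 0)
-37 - 124*A(6*(-5)) = -37 - 124*0 = -37 + 0 = -37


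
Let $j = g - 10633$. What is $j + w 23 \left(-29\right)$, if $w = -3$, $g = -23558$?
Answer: $-32190$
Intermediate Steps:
$j = -34191$ ($j = -23558 - 10633 = -34191$)
$j + w 23 \left(-29\right) = -34191 + \left(-3\right) 23 \left(-29\right) = -34191 - -2001 = -34191 + 2001 = -32190$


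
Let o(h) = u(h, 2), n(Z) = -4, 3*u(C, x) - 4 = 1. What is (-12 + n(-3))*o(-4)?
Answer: -80/3 ≈ -26.667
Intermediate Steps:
u(C, x) = 5/3 (u(C, x) = 4/3 + (⅓)*1 = 4/3 + ⅓ = 5/3)
o(h) = 5/3
(-12 + n(-3))*o(-4) = (-12 - 4)*(5/3) = -16*5/3 = -80/3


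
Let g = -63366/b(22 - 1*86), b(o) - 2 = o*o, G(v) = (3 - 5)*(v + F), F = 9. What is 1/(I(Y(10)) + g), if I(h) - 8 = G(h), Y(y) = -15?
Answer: 683/3099 ≈ 0.22039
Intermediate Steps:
G(v) = -18 - 2*v (G(v) = (3 - 5)*(v + 9) = -2*(9 + v) = -18 - 2*v)
I(h) = -10 - 2*h (I(h) = 8 + (-18 - 2*h) = -10 - 2*h)
b(o) = 2 + o² (b(o) = 2 + o*o = 2 + o²)
g = -10561/683 (g = -63366/(2 + (22 - 1*86)²) = -63366/(2 + (22 - 86)²) = -63366/(2 + (-64)²) = -63366/(2 + 4096) = -63366/4098 = -63366*1/4098 = -10561/683 ≈ -15.463)
1/(I(Y(10)) + g) = 1/((-10 - 2*(-15)) - 10561/683) = 1/((-10 + 30) - 10561/683) = 1/(20 - 10561/683) = 1/(3099/683) = 683/3099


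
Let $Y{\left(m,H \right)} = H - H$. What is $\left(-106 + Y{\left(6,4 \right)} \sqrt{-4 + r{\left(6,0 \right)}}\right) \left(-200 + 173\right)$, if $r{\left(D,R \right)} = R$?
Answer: $2862$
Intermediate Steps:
$Y{\left(m,H \right)} = 0$
$\left(-106 + Y{\left(6,4 \right)} \sqrt{-4 + r{\left(6,0 \right)}}\right) \left(-200 + 173\right) = \left(-106 + 0 \sqrt{-4 + 0}\right) \left(-200 + 173\right) = \left(-106 + 0 \sqrt{-4}\right) \left(-27\right) = \left(-106 + 0 \cdot 2 i\right) \left(-27\right) = \left(-106 + 0\right) \left(-27\right) = \left(-106\right) \left(-27\right) = 2862$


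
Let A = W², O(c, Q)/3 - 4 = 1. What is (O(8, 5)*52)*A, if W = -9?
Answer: 63180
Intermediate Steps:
O(c, Q) = 15 (O(c, Q) = 12 + 3*1 = 12 + 3 = 15)
A = 81 (A = (-9)² = 81)
(O(8, 5)*52)*A = (15*52)*81 = 780*81 = 63180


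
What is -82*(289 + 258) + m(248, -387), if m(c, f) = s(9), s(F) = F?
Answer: -44845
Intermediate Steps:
m(c, f) = 9
-82*(289 + 258) + m(248, -387) = -82*(289 + 258) + 9 = -82*547 + 9 = -44854 + 9 = -44845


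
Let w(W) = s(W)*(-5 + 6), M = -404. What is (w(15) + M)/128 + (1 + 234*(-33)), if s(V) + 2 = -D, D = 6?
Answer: -247175/32 ≈ -7724.2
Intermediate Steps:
s(V) = -8 (s(V) = -2 - 1*6 = -2 - 6 = -8)
w(W) = -8 (w(W) = -8*(-5 + 6) = -8*1 = -8)
(w(15) + M)/128 + (1 + 234*(-33)) = (-8 - 404)/128 + (1 + 234*(-33)) = (1/128)*(-412) + (1 - 7722) = -103/32 - 7721 = -247175/32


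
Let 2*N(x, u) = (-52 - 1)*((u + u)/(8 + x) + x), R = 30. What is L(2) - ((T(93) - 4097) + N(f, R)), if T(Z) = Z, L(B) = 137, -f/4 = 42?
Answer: -5135/16 ≈ -320.94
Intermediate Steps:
f = -168 (f = -4*42 = -168)
N(x, u) = -53*x/2 - 53*u/(8 + x) (N(x, u) = ((-52 - 1)*((u + u)/(8 + x) + x))/2 = (-53*((2*u)/(8 + x) + x))/2 = (-53*(2*u/(8 + x) + x))/2 = (-53*(x + 2*u/(8 + x)))/2 = (-53*x - 106*u/(8 + x))/2 = -53*x/2 - 53*u/(8 + x))
L(2) - ((T(93) - 4097) + N(f, R)) = 137 - ((93 - 4097) + 53*(-1*(-168)**2 - 8*(-168) - 2*30)/(2*(8 - 168))) = 137 - (-4004 + (53/2)*(-1*28224 + 1344 - 60)/(-160)) = 137 - (-4004 + (53/2)*(-1/160)*(-28224 + 1344 - 60)) = 137 - (-4004 + (53/2)*(-1/160)*(-26940)) = 137 - (-4004 + 71391/16) = 137 - 1*7327/16 = 137 - 7327/16 = -5135/16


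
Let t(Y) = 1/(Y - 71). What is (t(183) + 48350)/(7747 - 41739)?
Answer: -5415201/3807104 ≈ -1.4224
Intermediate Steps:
t(Y) = 1/(-71 + Y)
(t(183) + 48350)/(7747 - 41739) = (1/(-71 + 183) + 48350)/(7747 - 41739) = (1/112 + 48350)/(-33992) = (1/112 + 48350)*(-1/33992) = (5415201/112)*(-1/33992) = -5415201/3807104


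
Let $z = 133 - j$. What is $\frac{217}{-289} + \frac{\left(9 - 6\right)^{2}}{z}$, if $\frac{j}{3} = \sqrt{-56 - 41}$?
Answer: $- \frac{3682021}{5364418} + \frac{27 i \sqrt{97}}{18562} \approx -0.68638 + 0.014326 i$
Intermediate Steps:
$j = 3 i \sqrt{97}$ ($j = 3 \sqrt{-56 - 41} = 3 \sqrt{-97} = 3 i \sqrt{97} \approx 29.547 i$)
$z = 133 - 3 i \sqrt{97} \approx 133.0 - 29.547 i$
$\frac{217}{-289} + \frac{\left(9 - 6\right)^{2}}{z} = \frac{217}{-289} + \frac{\left(9 - 6\right)^{2}}{133 - 3 i \sqrt{97}} = 217 \left(- \frac{1}{289}\right) + \frac{3^{2}}{133 - 3 i \sqrt{97}} = - \frac{217}{289} + \frac{9}{133 - 3 i \sqrt{97}}$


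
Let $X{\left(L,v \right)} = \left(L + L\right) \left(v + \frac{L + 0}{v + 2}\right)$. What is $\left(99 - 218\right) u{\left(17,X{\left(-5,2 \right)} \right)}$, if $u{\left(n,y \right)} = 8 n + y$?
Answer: $- \frac{30583}{2} \approx -15292.0$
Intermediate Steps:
$X{\left(L,v \right)} = 2 L \left(v + \frac{L}{2 + v}\right)$
$u{\left(n,y \right)} = y + 8 n$
$\left(99 - 218\right) u{\left(17,X{\left(-5,2 \right)} \right)} = \left(99 - 218\right) \left(2 \left(-5\right) \frac{1}{2 + 2} \left(-5 + 2^{2} + 2 \cdot 2\right) + 8 \cdot 17\right) = - 119 \left(2 \left(-5\right) \frac{1}{4} \left(-5 + 4 + 4\right) + 136\right) = - 119 \left(2 \left(-5\right) \frac{1}{4} \cdot 3 + 136\right) = - 119 \left(- \frac{15}{2} + 136\right) = \left(-119\right) \frac{257}{2} = - \frac{30583}{2}$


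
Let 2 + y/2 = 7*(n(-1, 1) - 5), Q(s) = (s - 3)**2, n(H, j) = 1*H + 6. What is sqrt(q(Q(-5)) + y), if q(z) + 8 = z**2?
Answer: 2*sqrt(1021) ≈ 63.906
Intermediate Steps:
n(H, j) = 6 + H (n(H, j) = H + 6 = 6 + H)
Q(s) = (-3 + s)**2
q(z) = -8 + z**2
y = -4 (y = -4 + 2*(7*((6 - 1) - 5)) = -4 + 2*(7*(5 - 5)) = -4 + 2*(7*0) = -4 + 2*0 = -4 + 0 = -4)
sqrt(q(Q(-5)) + y) = sqrt((-8 + ((-3 - 5)**2)**2) - 4) = sqrt((-8 + ((-8)**2)**2) - 4) = sqrt((-8 + 64**2) - 4) = sqrt((-8 + 4096) - 4) = sqrt(4088 - 4) = sqrt(4084) = 2*sqrt(1021)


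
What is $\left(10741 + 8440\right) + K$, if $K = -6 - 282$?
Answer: $18893$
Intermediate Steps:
$K = -288$ ($K = -6 - 282 = -288$)
$\left(10741 + 8440\right) + K = \left(10741 + 8440\right) - 288 = 19181 - 288 = 18893$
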